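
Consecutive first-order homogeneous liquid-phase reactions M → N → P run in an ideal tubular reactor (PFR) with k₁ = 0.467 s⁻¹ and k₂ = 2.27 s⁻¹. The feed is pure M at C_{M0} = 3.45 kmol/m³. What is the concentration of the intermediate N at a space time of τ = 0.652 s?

For first-order series with pure M initially, C_N(τ) = k₁C_{M0}/(k₂−k₁)·(e^(−k₁τ) − e^(−k₂τ)).
e^(−k₁τ) = e^(−0.467×0.652) = e^(−0.3045) = 0.7375; e^(−k₂τ) = e^(−1.480) = 0.2276.
C_N = 0.467×3.45/(2.27−0.467) × (0.7375−0.2276) = 0.8936×0.5099 = 0.4556 kmol/m³.

0.456 kmol/m³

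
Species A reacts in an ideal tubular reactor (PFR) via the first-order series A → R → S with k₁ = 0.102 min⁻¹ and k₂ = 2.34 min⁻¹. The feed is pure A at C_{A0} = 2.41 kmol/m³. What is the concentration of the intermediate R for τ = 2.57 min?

For first-order series with pure A initially, C_R(τ) = k₁C_{A0}/(k₂−k₁)·(e^(−k₁τ) − e^(−k₂τ)).
e^(−k₁τ) = e^(−0.102×2.57) = e^(−0.2621) = 0.7694; e^(−k₂τ) = e^(−6.014) = 0.002445.
C_R = 0.102×2.41/(2.34−0.102) × (0.7694−0.002445) = 0.1098×0.7670 = 0.08424 kmol/m³.

0.0842 kmol/m³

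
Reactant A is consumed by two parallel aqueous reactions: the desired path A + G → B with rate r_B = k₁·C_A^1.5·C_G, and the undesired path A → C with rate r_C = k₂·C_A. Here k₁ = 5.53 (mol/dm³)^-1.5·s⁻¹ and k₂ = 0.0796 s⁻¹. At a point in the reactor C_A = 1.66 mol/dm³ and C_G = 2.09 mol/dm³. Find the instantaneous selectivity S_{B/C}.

187

S_{B/C} = r_B/r_C = (k₁·C_A^1.5·C_G)/(k₂·C_A) = (k₁/k₂)·C_A^0.5·C_G.
= (5.53×1.660^1.5×2.090) / (0.0796×1.660) = 24.72/0.1321 = 187.
Since the desired path is higher order in A, keeping C_A high (PFR or concentrated feed) favours B.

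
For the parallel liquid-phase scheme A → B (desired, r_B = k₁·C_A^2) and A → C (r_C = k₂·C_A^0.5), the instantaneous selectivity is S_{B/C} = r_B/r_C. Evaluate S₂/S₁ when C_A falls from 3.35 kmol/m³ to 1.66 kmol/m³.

0.349

S_{B/C} = (k₁/k₂)·C_A^1.5, so S₂/S₁ = (C_{A,2}/C_{A,1})^1.5.
= (1.66/3.35)^1.5 = (0.4955)^1.5 = 0.349.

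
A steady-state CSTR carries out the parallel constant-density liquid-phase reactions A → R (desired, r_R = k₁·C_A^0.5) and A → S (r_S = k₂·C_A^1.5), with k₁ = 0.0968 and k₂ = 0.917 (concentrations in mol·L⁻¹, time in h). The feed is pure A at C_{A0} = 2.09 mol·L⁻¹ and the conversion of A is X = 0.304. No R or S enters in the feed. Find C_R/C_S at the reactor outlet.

0.0726

Exit C_A = C_{A0}(1−X) = 2.09×0.696 = 1.455 mol·L⁻¹.
In a CSTR the entire volume is at exit conditions, so r_R = 0.0968×1.455^0.5 = 0.1167 and r_S = 0.917×1.455^1.5 = 1.609.
Overall selectivity = C_R/C_S = r_Rτ/(r_Sτ) = r_R/r_S = 0.0726.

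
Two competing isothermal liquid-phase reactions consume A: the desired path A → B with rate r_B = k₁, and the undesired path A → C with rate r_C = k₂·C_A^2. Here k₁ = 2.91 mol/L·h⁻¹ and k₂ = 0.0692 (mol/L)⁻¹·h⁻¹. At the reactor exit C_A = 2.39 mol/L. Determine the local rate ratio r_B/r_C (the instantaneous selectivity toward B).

7.36

S_{B/C} = r_B/r_C = (k₁)/(k₂·C_A^2) = (k₁/k₂)·C_A^-2.
= (2.91) / (0.0692×2.390^2) = 2.910/0.3953 = 7.36.
The undesired path is higher order in A, so low C_A (CSTR or dilute feed) favours B.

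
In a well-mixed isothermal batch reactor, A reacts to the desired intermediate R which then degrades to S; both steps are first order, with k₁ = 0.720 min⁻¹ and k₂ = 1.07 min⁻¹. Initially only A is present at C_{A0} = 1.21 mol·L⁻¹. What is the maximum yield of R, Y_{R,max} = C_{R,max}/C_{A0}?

0.298

Evaluating C_R at t_opt = ln(k₂/k₁)/(k₂−k₁) gives C_{R,max}/C_{A0} = (k₁/k₂)^[k₂/(k₂−k₁)].
= (0.720/1.07)^(1.07/(1.07−0.720)) = (0.6729)^(3.057) = 0.2979.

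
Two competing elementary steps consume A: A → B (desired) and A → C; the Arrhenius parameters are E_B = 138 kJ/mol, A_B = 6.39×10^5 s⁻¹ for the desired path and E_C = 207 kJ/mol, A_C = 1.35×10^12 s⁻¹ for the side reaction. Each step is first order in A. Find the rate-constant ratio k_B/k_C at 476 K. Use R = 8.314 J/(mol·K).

17.7

Since both paths have the same order in A, the concentration cancels and S_{B/C} = k_B/k_C = (A_B/A_C)·exp[(E_C−E_B)/(RT)].
(E_C−E_B)/(RT) = (207−138)×10³/(8.314×476) = 69000/3957 = 17.44.
k_B/k_C = (6.39×10^5/1.35×10^12)·exp(17.44) = 4.733×10^-7 × 3.733×10^7 = 17.7.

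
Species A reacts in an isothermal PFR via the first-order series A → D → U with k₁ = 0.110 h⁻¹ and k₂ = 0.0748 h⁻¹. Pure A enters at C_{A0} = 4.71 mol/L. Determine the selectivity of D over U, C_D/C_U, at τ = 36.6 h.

0.175

Solving the coupled first-order balances gives C_D(τ) = [k₁/(k₂−k₁)]·C_{A0}·(e^(−k₁τ) − e^(−k₂τ)).
e^(−k₁τ) = e^(−0.110×36.6) = e^(−4.026) = 0.01785; e^(−k₂τ) = e^(−2.738) = 0.06472.
C_D = 0.110×4.71/(0.0748−0.110) × (0.01785−0.06472) = (-14.72)×(-0.04687) = 0.6899 mol/L.
C_A = C_{A0}e^(−k₁τ) = 0.08405 mol/L, so C_U = C_{A0}−C_A−C_D = 3.936 mol/L; C_D/C_U = 0.175.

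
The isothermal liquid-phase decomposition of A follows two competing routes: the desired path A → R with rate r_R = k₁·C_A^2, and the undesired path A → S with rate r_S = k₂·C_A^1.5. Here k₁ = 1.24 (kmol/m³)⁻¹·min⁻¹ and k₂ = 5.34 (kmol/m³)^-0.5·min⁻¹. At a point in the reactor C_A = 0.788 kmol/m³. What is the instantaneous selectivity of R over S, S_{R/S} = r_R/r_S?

S_{R/S} = r_R/r_S = (k₁·C_A^2)/(k₂·C_A^1.5) = (k₁/k₂)·C_A^0.5.
= (1.24×0.7880^2) / (5.34×0.7880^1.5) = 0.7700/3.735 = 0.206.
Since the desired path is higher order in A, keeping C_A high (PFR or concentrated feed) favours R.

0.206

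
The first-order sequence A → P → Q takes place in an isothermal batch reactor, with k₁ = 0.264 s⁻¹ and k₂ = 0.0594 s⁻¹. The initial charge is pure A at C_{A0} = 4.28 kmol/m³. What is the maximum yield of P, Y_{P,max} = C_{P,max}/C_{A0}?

0.649

At the optimum, C_{P,max}/C_{A0} = (k₁/k₂)^[k₂/(k₂−k₁)].
= (0.264/0.0594)^(0.0594/(0.0594−0.264)) = (4.444)^(-0.2903) = 0.6485.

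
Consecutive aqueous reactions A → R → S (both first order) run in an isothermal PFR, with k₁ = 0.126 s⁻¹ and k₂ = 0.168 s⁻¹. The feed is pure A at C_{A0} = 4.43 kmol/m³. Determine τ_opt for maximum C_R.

6.85 s

For first-order series the maximum of C_R occurs at τ_opt = ln(k₂/k₁)/(k₂−k₁).
= ln(0.168/0.126)/(0.168−0.126) = ln(1.333)/0.04200 = 0.2877/0.04200 = 6.85 s.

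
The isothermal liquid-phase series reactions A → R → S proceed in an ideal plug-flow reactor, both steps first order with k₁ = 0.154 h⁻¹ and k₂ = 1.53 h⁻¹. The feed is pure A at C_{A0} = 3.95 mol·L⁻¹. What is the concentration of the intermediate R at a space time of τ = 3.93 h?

0.240 mol·L⁻¹

For first-order series with pure A initially, C_R(τ) = k₁C_{A0}/(k₂−k₁)·(e^(−k₁τ) − e^(−k₂τ)).
e^(−k₁τ) = e^(−0.154×3.93) = e^(−0.6052) = 0.5460; e^(−k₂τ) = e^(−6.013) = 0.002447.
C_R = 0.154×3.95/(1.53−0.154) × (0.5460−0.002447) = 0.4421×0.5435 = 0.2403 mol·L⁻¹.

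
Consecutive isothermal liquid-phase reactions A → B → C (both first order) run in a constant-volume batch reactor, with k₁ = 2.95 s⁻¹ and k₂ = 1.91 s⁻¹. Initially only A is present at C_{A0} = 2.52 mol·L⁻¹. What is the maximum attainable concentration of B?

1.13 mol·L⁻¹

Evaluating C_B at t_opt = ln(k₂/k₁)/(k₂−k₁) gives C_{B,max}/C_{A0} = (k₁/k₂)^[k₂/(k₂−k₁)].
= (2.95/1.91)^(1.91/(1.91−2.95)) = (1.545)^(-1.837) = 0.4501.
C_{B,max} = 0.4501×2.52 = 1.13 mol·L⁻¹.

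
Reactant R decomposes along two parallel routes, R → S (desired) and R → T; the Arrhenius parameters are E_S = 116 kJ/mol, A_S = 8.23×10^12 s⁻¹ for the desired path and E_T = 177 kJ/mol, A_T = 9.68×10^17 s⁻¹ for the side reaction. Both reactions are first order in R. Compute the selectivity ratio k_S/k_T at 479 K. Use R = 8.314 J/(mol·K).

38.2

k_S/k_T = (A_S/A_T)·exp[−(E_S−E_T)/(RT)] = (A_S/A_T)·exp[(E_T−E_S)/(RT)].
(E_T−E_S)/(RT) = (177−116)×10³/(8.314×479) = 61000/3982 = 15.32.
k_S/k_T = (8.23×10^12/9.68×10^17)·exp(15.32) = 8.502×10^-6 × 4.490×10^6 = 38.2.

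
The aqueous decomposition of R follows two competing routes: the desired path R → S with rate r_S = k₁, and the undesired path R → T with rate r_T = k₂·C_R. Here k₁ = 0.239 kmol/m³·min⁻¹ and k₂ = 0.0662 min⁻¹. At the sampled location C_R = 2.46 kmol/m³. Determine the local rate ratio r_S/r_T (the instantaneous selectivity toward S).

S_{S/T} = r_S/r_T = (k₁)/(k₂·C_R) = (k₁/k₂)·C_R⁻¹.
= (0.239) / (0.0662×2.460) = 0.2390/0.1629 = 1.47.
The undesired path is higher order in R, so low C_R (CSTR or dilute feed) favours S.

1.47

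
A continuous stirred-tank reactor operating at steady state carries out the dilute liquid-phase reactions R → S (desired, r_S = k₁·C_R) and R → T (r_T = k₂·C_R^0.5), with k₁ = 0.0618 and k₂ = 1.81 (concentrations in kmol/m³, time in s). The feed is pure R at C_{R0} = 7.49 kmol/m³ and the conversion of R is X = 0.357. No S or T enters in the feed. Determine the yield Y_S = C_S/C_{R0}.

Exit C_R = C_{R0}(1−X) = 7.49×0.643 = 4.816 kmol/m³.
In a CSTR the entire volume is at exit conditions, so r_S = 0.0618×4.816 = 0.2976 and r_T = 1.81×4.816^0.5 = 3.972.
Fraction of consumed R going to S: r_S/(r_S+r_T) = 0.06971.
C_S = 0.06971·C_{R0}·X = 0.06971×7.49×0.357 = 0.186 kmol/m³; Y_S = C_S/C_{R0} = 0.0249.

0.0249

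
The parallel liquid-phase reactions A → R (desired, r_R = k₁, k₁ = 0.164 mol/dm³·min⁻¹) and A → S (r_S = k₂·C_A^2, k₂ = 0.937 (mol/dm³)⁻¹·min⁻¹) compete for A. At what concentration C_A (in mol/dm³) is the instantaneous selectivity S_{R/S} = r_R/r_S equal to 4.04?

0.208 mol/dm³

S_{R/S} = (k₁/k₂)·C_A^-2 ⇒ C_A = (S·k₂/k₁)^(-0.5).
= (4.04×0.937/0.164)^(-0.5) = (23.08)^(-0.5) = 0.208 mol/dm³.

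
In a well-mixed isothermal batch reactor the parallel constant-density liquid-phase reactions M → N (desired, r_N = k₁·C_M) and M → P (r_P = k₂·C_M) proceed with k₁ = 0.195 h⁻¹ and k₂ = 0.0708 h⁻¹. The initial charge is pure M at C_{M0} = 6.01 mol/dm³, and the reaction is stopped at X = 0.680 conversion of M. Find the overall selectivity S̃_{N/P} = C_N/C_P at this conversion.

2.75

C_M = C_{M0}(1−X) = 1.923 mol/dm³.
Both paths are first order in M, so the instantaneous fraction to N is constant: dC_N/d(−C_M) = k₁/(k₁+k₂) = 0.7336.
C_N = 0.7336·(C_{M0}−C_M) = 0.7336×4.087 = 3.00 mol/dm³.
C_P = (C_{M0}−C_M)−C_N = 1.089 mol/dm³; S̃_{N/P} = 2.998/1.089 = 2.75.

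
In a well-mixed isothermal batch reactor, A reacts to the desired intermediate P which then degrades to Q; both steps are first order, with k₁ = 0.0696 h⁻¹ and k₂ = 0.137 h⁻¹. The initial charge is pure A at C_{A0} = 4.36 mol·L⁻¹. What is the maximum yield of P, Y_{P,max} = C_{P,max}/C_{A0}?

For a first-order series the maximum intermediate yield is C_{P,max}/C_{A0} = (k₁/k₂)^[k₂/(k₂−k₁)].
= (0.0696/0.137)^(0.137/(0.137−0.0696)) = (0.5080)^(2.033) = 0.2525.

0.252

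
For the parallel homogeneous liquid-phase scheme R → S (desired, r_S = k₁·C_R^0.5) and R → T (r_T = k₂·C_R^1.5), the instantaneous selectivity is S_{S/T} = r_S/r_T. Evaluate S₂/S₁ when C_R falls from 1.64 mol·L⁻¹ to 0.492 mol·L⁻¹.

S_{S/T} = (k₁/k₂)·C_R⁻¹, so S₂/S₁ = (C_{R,2}/C_{R,1})⁻¹.
= 1.64/0.492 = 3.33.
Selectivity toward S rises as C_R falls — low-concentration operation is favoured.

3.33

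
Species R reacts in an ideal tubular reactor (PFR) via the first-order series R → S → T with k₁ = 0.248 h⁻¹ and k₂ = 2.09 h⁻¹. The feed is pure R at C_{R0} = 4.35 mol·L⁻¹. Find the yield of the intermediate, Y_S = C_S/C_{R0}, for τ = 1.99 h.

Solving the coupled first-order balances gives C_S(τ) = [k₁/(k₂−k₁)]·C_{R0}·(e^(−k₁τ) − e^(−k₂τ)).
e^(−k₁τ) = e^(−0.248×1.99) = e^(−0.4935) = 0.6105; e^(−k₂τ) = e^(−4.159) = 0.01562.
C_S = 0.248×4.35/(2.09−0.248) × (0.6105−0.01562) = 0.5857×0.5949 = 0.3484 mol·L⁻¹.
Y_S = C_S/C_{R0} = 0.3484/4.35 = 0.0801.

0.0801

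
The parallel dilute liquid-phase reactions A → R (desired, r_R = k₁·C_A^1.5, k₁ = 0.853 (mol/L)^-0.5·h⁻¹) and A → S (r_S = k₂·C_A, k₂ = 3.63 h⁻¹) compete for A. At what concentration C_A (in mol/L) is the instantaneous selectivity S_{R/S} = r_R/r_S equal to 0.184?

S_{R/S} = (k₁/k₂)·C_A^0.5 ⇒ C_A = (S·k₂/k₁)^(2).
= (0.184×3.63/0.853)^(2) = (0.7830)^(2) = 0.613 mol/L.

0.613 mol/L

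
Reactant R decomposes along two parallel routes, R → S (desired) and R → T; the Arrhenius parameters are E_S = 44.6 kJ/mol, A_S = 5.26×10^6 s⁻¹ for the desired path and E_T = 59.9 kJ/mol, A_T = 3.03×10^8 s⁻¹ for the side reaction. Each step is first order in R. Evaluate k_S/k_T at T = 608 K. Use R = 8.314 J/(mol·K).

Since both paths have the same order in R, the concentration cancels and S_{S/T} = k_S/k_T = (A_S/A_T)·exp[(E_T−E_S)/(RT)].
(E_T−E_S)/(RT) = (59.9−44.6)×10³/(8.314×608) = 15300/5055 = 3.027.
k_S/k_T = (5.26×10^6/3.03×10^8)·exp(3.027) = 0.01736 × 20.63 = 0.358.

0.358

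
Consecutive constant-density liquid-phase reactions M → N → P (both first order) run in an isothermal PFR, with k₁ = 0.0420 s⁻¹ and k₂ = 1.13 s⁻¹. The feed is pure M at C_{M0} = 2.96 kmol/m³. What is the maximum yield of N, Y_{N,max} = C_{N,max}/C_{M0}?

At the optimum, C_{N,max}/C_{M0} = (k₁/k₂)^[k₂/(k₂−k₁)].
= (0.0420/1.13)^(1.13/(1.13−0.0420)) = (0.03717)^(1.039) = 0.03273.

0.0327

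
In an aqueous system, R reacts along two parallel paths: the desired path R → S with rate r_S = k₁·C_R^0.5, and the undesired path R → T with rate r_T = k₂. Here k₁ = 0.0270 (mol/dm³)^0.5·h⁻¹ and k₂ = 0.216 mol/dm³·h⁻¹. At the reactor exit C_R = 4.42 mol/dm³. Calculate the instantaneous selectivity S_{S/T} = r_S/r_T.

S_{S/T} = r_S/r_T = (k₁·C_R^0.5)/(k₂) = (k₁/k₂)·C_R^0.5.
= (0.0270×4.420^0.5) / (0.216) = 0.05676/0.2160 = 0.263.

0.263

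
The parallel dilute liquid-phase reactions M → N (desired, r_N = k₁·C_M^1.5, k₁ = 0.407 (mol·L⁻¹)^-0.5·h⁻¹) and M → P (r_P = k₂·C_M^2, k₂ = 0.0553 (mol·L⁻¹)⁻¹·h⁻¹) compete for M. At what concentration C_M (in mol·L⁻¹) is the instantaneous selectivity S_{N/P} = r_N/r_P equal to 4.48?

2.70 mol·L⁻¹

S_{N/P} = (k₁/k₂)·C_M^-0.5 ⇒ C_M = (S·k₂/k₁)^(-2).
= (4.48×0.0553/0.407)^(-2) = (0.6087)^(-2) = 2.70 mol·L⁻¹.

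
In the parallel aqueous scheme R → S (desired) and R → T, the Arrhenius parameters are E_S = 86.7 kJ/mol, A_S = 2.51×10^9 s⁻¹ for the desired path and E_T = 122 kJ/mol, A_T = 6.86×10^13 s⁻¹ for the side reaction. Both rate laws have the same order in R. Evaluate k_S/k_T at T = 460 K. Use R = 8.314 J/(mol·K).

0.373

Since both paths have the same order in R, the concentration cancels and S_{S/T} = k_S/k_T = (A_S/A_T)·exp[(E_T−E_S)/(RT)].
(E_T−E_S)/(RT) = (122−86.7)×10³/(8.314×460) = 35300/3824 = 9.230.
k_S/k_T = (2.51×10^9/6.86×10^13)·exp(9.230) = 3.659×10^-5 × 10200 = 0.373.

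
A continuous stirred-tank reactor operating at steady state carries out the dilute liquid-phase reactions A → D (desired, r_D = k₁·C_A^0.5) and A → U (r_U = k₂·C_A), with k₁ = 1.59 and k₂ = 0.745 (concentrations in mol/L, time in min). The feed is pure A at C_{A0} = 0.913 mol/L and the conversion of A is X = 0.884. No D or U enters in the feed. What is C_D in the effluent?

0.700 mol/L

Exit C_A = C_{A0}(1−X) = 0.913×0.116 = 0.1059 mol/L.
In a CSTR the entire volume is at exit conditions, so r_D = 1.59×0.1059^0.5 = 0.5174 and r_U = 0.745×0.1059 = 0.07890.
Fraction of consumed A going to D: r_D/(r_D+r_U) = 0.8677.
C_D = 0.8677·C_{A0}·X = 0.8677×0.913×0.884 = 0.700 mol/L.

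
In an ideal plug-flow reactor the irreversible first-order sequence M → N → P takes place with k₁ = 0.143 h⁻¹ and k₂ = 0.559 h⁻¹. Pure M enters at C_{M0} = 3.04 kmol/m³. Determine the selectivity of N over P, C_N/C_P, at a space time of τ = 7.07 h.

Solving the coupled first-order balances gives C_N(τ) = [k₁/(k₂−k₁)]·C_{M0}·(e^(−k₁τ) − e^(−k₂τ)).
e^(−k₁τ) = e^(−0.143×7.07) = e^(−1.011) = 0.3639; e^(−k₂τ) = e^(−3.952) = 0.01921.
C_N = 0.143×3.04/(0.559−0.143) × (0.3639−0.01921) = 1.045×0.3446 = 0.3601 kmol/m³.
C_M = C_{M0}e^(−k₁τ) = 1.106 kmol/m³, so C_P = C_{M0}−C_M−C_N = 1.574 kmol/m³; C_N/C_P = 0.229.

0.229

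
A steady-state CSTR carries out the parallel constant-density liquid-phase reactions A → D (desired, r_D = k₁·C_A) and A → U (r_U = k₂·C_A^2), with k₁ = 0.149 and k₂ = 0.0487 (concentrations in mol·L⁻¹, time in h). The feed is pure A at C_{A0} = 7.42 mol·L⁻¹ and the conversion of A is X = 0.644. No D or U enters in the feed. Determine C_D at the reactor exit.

Exit C_A = C_{A0}(1−X) = 7.42×0.356 = 2.642 mol·L⁻¹.
In a CSTR the entire volume is at exit conditions, so r_D = 0.149×2.642 = 0.3936 and r_U = 0.0487×2.642^2 = 0.3398.
Fraction of consumed A going to D: r_D/(r_D+r_U) = 0.5367.
C_D = 0.5367·C_{A0}·X = 0.5367×7.42×0.644 = 2.56 mol·L⁻¹.

2.56 mol·L⁻¹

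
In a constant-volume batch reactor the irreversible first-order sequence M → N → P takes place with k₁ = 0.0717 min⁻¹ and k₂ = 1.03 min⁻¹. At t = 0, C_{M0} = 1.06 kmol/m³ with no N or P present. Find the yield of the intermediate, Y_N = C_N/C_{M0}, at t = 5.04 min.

The intermediate concentration in a first-order A→B→C sequence is C_N = k₁C_{M0}(e^(−k₁t) − e^(−k₂t))/(k₂−k₁).
e^(−k₁t) = e^(−0.0717×5.04) = e^(−0.3614) = 0.6967; e^(−k₂t) = e^(−5.191) = 0.005565.
C_N = 0.0717×1.06/(1.03−0.0717) × (0.6967−0.005565) = 0.07931×0.6912 = 0.05482 kmol/m³.
Y_N = C_N/C_{M0} = 0.05482/1.06 = 0.0517.

0.0517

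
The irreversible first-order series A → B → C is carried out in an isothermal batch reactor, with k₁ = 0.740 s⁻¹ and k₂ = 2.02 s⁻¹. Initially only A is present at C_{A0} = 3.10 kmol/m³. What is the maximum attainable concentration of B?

For a first-order series the maximum intermediate yield is C_{B,max}/C_{A0} = (k₁/k₂)^[k₂/(k₂−k₁)].
= (0.740/2.02)^(2.02/(2.02−0.740)) = (0.3663)^(1.578) = 0.2050.
C_{B,max} = 0.2050×3.10 = 0.635 kmol/m³.

0.635 kmol/m³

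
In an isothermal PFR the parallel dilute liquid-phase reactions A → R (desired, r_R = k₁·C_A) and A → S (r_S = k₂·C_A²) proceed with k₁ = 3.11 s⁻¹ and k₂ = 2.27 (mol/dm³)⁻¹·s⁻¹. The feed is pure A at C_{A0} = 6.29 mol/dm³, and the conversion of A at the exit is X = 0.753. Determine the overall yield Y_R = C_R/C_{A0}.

C_A = C_{A0}(1−X) = 1.554 mol/dm³.
Along a PFR/batch, dC_R/dC_A = −r_R/(r_R+r_S) = −k₁/(k₁+k₂·C_A).
Integrating from C_{A0} to C_A: C_R = (3.11/2.27)·ln[(3.11+2.27·6.29)/(3.11+2.27·1.55)] = 1.370·ln(17.39/6.637) = 1.320 mol/dm³.
Y_R = C_R/C_{A0} = 1.320/6.29 = 0.210.

0.210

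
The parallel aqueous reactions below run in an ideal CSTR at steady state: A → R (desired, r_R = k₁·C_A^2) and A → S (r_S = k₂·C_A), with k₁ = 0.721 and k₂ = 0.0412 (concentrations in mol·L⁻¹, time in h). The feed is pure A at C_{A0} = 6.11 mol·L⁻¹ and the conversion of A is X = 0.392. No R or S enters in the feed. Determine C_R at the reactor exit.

2.36 mol·L⁻¹

Exit C_A = C_{A0}(1−X) = 6.11×0.608 = 3.715 mol·L⁻¹.
A CSTR operates uniformly at the exit composition, giving r_R = 9.950 and r_S = 0.1531 (each k·C_A^n at C_A = 3.715).
Fraction of consumed A going to R: r_R/(r_R+r_S) = 0.9849.
C_R = 0.9849·C_{A0}·X = 0.9849×6.11×0.392 = 2.36 mol·L⁻¹.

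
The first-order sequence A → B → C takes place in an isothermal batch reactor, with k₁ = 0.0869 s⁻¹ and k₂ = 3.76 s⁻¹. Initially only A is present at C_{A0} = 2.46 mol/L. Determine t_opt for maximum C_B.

Setting dC_B/dt = 0 gives t_opt = ln(k₂/k₁)/(k₂−k₁).
= ln(3.76/0.0869)/(3.76−0.0869) = ln(43.27)/3.673 = 3.767/3.673 = 1.03 s.

1.03 s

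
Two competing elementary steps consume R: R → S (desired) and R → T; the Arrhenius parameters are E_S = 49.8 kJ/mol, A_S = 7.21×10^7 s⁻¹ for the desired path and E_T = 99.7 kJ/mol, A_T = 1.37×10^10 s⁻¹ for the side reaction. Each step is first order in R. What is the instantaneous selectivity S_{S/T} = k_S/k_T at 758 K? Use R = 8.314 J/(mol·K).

14.5

Since both paths have the same order in R, the concentration cancels and S_{S/T} = k_S/k_T = (A_S/A_T)·exp[(E_T−E_S)/(RT)].
(E_T−E_S)/(RT) = (99.7−49.8)×10³/(8.314×758) = 49900/6302 = 7.918.
k_S/k_T = (7.21×10^7/1.37×10^10)·exp(7.918) = 0.005263 × 2747 = 14.5.
Since E_S < E_T, lowering the temperature improves selectivity toward S.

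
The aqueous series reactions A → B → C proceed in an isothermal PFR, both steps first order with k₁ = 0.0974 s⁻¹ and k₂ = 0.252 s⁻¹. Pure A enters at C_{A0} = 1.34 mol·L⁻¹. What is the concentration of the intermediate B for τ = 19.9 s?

0.116 mol·L⁻¹

For first-order series with pure A initially, C_B(τ) = k₁C_{A0}/(k₂−k₁)·(e^(−k₁τ) − e^(−k₂τ)).
e^(−k₁τ) = e^(−0.0974×19.9) = e^(−1.938) = 0.1440; e^(−k₂τ) = e^(−5.015) = 0.006639.
C_B = 0.0974×1.34/(0.252−0.0974) × (0.1440−0.006639) = 0.8442×0.1373 = 0.1159 mol·L⁻¹.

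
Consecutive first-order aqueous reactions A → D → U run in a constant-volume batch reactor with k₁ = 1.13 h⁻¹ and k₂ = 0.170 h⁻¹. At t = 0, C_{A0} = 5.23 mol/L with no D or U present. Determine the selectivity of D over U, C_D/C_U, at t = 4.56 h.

The intermediate concentration in a first-order A→B→C sequence is C_D = k₁C_{A0}(e^(−k₁t) − e^(−k₂t))/(k₂−k₁).
e^(−k₁t) = e^(−1.13×4.56) = e^(−5.153) = 0.005783; e^(−k₂t) = e^(−0.7752) = 0.4606.
C_D = 1.13×5.23/(0.170−1.13) × (0.005783−0.4606) = (-6.156)×(-0.4548) = 2.800 mol/L.
C_A = C_{A0}e^(−k₁t) = 0.03025 mol/L, so C_U = C_{A0}−C_A−C_D = 2.400 mol/L; C_D/C_U = 1.17.

1.17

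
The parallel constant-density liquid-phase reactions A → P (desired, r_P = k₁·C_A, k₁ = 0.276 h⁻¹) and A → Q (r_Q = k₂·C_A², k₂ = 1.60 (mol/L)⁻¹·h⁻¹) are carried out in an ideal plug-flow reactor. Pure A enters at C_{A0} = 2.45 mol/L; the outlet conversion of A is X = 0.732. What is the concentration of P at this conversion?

0.199 mol/L

C_A = C_{A0}(1−X) = 0.6566 mol/L.
Along a PFR/batch, dC_P/dC_A = −r_P/(r_P+r_Q) = −k₁/(k₁+k₂·C_A).
Integrating from C_{A0} to C_A: C_P = (0.276/1.60)·ln[(0.276+1.60·2.45)/(0.276+1.60·0.657)] = 0.1725·ln(4.196/1.327) = 0.1986 mol/L.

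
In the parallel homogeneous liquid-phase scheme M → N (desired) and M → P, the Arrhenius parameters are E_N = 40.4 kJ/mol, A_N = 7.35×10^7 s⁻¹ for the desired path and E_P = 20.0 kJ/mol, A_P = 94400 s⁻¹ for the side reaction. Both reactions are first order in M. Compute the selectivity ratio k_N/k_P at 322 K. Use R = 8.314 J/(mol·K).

0.382

Since both paths have the same order in M, the concentration cancels and S_{N/P} = k_N/k_P = (A_N/A_P)·exp[(E_P−E_N)/(RT)].
(E_P−E_N)/(RT) = (20.0−40.4)×10³/(8.314×322) = -20400/2677 = -7.620.
k_N/k_P = (7.35×10^7/94400)·exp(-7.620) = 778.6 × 4.905×10^-4 = 0.382.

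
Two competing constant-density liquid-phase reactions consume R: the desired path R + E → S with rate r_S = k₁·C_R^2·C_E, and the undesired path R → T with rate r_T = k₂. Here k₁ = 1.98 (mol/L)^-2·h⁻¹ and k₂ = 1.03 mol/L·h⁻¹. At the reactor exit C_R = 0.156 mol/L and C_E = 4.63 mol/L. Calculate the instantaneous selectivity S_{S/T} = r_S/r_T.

S_{S/T} = r_S/r_T = (k₁·C_R^2·C_E)/(k₂) = (k₁/k₂)·C_R^2·C_E.
= (1.98×0.1560^2×4.630) / (1.03) = 0.2231/1.030 = 0.217.
Since the desired path is higher order in R, keeping C_R high (PFR or concentrated feed) favours S.

0.217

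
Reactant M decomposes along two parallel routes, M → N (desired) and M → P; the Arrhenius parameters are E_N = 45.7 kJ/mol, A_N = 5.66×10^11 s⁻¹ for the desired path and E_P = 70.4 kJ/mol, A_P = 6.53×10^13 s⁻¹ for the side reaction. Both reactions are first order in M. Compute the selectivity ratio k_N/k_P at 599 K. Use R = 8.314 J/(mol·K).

1.24

With equal orders, S_{N/P} = k_N/k_P = (A_N/A_P)·exp[(E_P−E_N)/(RT)].
(E_P−E_N)/(RT) = (70.4−45.7)×10³/(8.314×599) = 24700/4980 = 4.960.
k_N/k_P = (5.66×10^11/6.53×10^13)·exp(4.960) = 0.008668 × 142.6 = 1.24.
Since E_N < E_P, lowering the temperature improves selectivity toward N.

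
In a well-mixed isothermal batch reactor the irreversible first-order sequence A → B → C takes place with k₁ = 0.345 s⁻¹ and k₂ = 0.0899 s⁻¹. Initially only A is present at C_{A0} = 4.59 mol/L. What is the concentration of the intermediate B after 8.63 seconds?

2.54 mol/L

For first-order series with pure A initially, C_B(t) = k₁C_{A0}/(k₂−k₁)·(e^(−k₁t) − e^(−k₂t)).
e^(−k₁t) = e^(−0.345×8.63) = e^(−2.977) = 0.05093; e^(−k₂t) = e^(−0.7758) = 0.4603.
C_B = 0.345×4.59/(0.0899−0.345) × (0.05093−0.4603) = (-6.208)×(-0.4094) = 2.541 mol/L.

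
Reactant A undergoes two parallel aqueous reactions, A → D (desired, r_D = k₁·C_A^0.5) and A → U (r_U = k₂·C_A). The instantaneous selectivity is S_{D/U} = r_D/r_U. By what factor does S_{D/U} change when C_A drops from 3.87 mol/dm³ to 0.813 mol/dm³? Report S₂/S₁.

S_{D/U} = (k₁/k₂)·C_A^-0.5, so S₂/S₁ = (C_{A,2}/C_{A,1})^-0.5.
= (0.813/3.87)^(-0.5) = (0.2101)^(-0.5) = 2.18.

2.18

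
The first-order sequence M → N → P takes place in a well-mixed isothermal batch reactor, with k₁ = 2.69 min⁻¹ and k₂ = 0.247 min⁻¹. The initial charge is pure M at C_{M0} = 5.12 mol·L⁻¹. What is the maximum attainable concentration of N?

4.02 mol·L⁻¹

For a first-order series the maximum intermediate yield is C_{N,max}/C_{M0} = (k₁/k₂)^[k₂/(k₂−k₁)].
= (2.69/0.247)^(0.247/(0.247−2.69)) = (10.89)^(-0.1011) = 0.7855.
C_{N,max} = 0.7855×5.12 = 4.02 mol·L⁻¹.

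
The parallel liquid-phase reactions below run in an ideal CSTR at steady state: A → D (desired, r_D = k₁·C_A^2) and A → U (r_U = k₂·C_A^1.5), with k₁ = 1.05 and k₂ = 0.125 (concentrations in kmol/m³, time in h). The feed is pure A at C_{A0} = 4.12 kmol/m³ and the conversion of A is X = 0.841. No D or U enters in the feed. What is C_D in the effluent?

3.02 kmol/m³

Exit C_A = C_{A0}(1−X) = 4.12×0.159 = 0.6551 kmol/m³.
Rates in a CSTR are evaluated at the outlet concentration: r_D = 1.05×0.6551^2 = 0.4506, r_U = 0.125×0.6551^1.5 = 0.06628.
Fraction of consumed A going to D: r_D/(r_D+r_U) = 0.8718.
C_D = 0.8718·C_{A0}·X = 0.8718×4.12×0.841 = 3.02 kmol/m³.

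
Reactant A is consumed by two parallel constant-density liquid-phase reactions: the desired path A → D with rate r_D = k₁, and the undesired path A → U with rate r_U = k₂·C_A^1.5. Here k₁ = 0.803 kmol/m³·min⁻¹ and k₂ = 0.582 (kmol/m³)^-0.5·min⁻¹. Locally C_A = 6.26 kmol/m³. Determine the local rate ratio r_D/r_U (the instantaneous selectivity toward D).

S_{D/U} = r_D/r_U = (k₁)/(k₂·C_A^1.5) = (k₁/k₂)·C_A^-1.5.
= (0.803) / (0.582×6.260^1.5) = 0.8030/9.116 = 0.0881.

0.0881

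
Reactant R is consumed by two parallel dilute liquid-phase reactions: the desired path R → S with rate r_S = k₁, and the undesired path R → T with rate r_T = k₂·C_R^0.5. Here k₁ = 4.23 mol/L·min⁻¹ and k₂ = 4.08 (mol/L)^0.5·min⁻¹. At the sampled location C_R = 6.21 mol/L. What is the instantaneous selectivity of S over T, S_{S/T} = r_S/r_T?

S_{S/T} = r_S/r_T = (k₁)/(k₂·C_R^0.5) = (k₁/k₂)·C_R^-0.5.
= (4.23) / (4.08×6.210^0.5) = 4.230/10.17 = 0.416.

0.416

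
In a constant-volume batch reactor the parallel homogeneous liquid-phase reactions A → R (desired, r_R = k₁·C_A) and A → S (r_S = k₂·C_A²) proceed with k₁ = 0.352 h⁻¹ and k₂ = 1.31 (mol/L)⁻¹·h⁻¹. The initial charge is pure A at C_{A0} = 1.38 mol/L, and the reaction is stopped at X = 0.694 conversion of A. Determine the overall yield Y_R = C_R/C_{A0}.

C_A = C_{A0}(1−X) = 0.4223 mol/L.
Along a PFR/batch, dC_R/dC_A = −r_R/(r_R+r_S) = −k₁/(k₁+k₂·C_A).
Integrating from C_{A0} to C_A: C_R = (0.352/1.31)·ln[(0.352+1.31·1.38)/(0.352+1.31·0.422)] = 0.2687·ln(2.160/0.9052) = 0.2337 mol/L.
Y_R = C_R/C_{A0} = 0.2337/1.38 = 0.169.

0.169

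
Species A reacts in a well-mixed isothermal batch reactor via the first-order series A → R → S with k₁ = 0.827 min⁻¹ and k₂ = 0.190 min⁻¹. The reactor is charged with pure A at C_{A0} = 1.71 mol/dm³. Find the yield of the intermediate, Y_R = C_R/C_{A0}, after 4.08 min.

0.554

Solving the coupled first-order balances gives C_R(t) = [k₁/(k₂−k₁)]·C_{A0}·(e^(−k₁t) − e^(−k₂t)).
e^(−k₁t) = e^(−0.827×4.08) = e^(−3.374) = 0.03425; e^(−k₂t) = e^(−0.7752) = 0.4606.
C_R = 0.827×1.71/(0.190−0.827) × (0.03425−0.4606) = (-2.220)×(-0.4264) = 0.9465 mol/dm³.
Y_R = C_R/C_{A0} = 0.9465/1.71 = 0.554.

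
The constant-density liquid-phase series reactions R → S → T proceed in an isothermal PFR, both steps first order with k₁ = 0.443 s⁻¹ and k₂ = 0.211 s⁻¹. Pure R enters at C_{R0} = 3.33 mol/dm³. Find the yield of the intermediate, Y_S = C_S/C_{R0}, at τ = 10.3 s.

0.197

Solving the coupled first-order balances gives C_S(τ) = [k₁/(k₂−k₁)]·C_{R0}·(e^(−k₁τ) − e^(−k₂τ)).
e^(−k₁τ) = e^(−0.443×10.3) = e^(−4.563) = 0.01043; e^(−k₂τ) = e^(−2.173) = 0.1138.
C_S = 0.443×3.33/(0.211−0.443) × (0.01043−0.1138) = (-6.359)×(-0.1034) = 0.6573 mol/dm³.
Y_S = C_S/C_{R0} = 0.6573/3.33 = 0.197.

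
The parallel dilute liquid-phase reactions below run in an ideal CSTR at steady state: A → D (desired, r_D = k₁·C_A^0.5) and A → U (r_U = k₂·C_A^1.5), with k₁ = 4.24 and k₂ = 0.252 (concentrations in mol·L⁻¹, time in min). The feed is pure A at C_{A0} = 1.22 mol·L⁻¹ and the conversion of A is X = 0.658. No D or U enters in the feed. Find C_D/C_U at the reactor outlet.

40.3

Exit C_A = C_{A0}(1−X) = 1.22×0.342 = 0.4172 mol·L⁻¹.
A CSTR operates uniformly at the exit composition, giving r_D = 2.739 and r_U = 0.06792 (each k·C_A^n at C_A = 0.4172).
Overall selectivity = C_D/C_U = r_Dτ/(r_Uτ) = r_D/r_U = 40.3.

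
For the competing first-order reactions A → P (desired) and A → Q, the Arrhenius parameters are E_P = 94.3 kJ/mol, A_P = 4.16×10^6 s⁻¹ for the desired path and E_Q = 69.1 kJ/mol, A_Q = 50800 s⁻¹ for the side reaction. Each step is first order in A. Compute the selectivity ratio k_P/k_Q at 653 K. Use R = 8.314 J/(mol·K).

0.790

Since both paths have the same order in A, the concentration cancels and S_{P/Q} = k_P/k_Q = (A_P/A_Q)·exp[(E_Q−E_P)/(RT)].
(E_Q−E_P)/(RT) = (69.1−94.3)×10³/(8.314×653) = -25200/5429 = -4.642.
k_P/k_Q = (4.16×10^6/50800)·exp(-4.642) = 81.89 × 0.009641 = 0.790.
Since E_P > E_Q, raising the temperature improves selectivity toward P.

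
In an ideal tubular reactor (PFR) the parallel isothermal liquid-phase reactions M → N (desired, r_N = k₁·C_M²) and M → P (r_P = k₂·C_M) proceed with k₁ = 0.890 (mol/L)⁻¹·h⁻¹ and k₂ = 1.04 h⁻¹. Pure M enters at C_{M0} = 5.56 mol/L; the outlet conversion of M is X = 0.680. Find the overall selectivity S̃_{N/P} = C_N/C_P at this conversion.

2.92

C_M = C_{M0}(1−X) = 1.779 mol/L.
Along a PFR/batch, dC_P/dC_M = −r_P/(r_N+r_P) = −k₂/(k₂+k₁·C_M).
Integrating from C_{M0} to C_M: C_P = (1.04/0.890)·ln[(1.04+0.890·5.56)/(1.04+0.890·1.78)] = 1.169·ln(5.988/2.623) = 0.9644 mol/L.
Then C_N = (C_{M0}−C_M) − C_P = 3.781 − 0.9644 = 2.816 mol/L.
S̃_{N/P} = C_N/C_P = 2.816/0.9644 = 2.92.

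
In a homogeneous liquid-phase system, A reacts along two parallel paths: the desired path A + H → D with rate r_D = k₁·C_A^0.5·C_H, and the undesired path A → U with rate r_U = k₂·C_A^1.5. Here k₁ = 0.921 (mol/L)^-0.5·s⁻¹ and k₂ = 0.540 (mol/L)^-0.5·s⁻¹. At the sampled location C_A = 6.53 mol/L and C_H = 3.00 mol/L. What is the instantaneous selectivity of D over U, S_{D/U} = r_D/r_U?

S_{D/U} = r_D/r_U = (k₁·C_A^0.5·C_H)/(k₂·C_A^1.5) = (k₁/k₂)·C_A⁻¹·C_H.
= (0.921×6.530^0.5×3.000) / (0.540×6.530^1.5) = 7.061/9.011 = 0.784.
The undesired path is higher order in A, so low C_A (CSTR or dilute feed) favours D.

0.784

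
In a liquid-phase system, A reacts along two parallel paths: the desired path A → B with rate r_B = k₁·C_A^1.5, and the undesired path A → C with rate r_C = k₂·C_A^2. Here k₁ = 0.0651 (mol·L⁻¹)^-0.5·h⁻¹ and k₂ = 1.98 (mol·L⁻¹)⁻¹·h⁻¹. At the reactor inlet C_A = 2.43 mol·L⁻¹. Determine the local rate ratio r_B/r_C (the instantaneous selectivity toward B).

0.0211

S_{B/C} = r_B/r_C = (k₁·C_A^1.5)/(k₂·C_A^2) = (k₁/k₂)·C_A^-0.5.
= (0.0651×2.430^1.5) / (1.98×2.430^2) = 0.2466/11.69 = 0.0211.
The undesired path is higher order in A, so low C_A (CSTR or dilute feed) favours B.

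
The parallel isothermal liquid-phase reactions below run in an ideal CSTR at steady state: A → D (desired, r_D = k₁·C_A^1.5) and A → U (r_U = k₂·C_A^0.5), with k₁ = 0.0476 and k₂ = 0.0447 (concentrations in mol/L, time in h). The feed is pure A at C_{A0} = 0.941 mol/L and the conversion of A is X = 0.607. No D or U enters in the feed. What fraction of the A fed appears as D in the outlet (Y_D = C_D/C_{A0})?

Exit C_A = C_{A0}(1−X) = 0.941×0.393 = 0.3698 mol/L.
In a CSTR the entire volume is at exit conditions, so r_D = 0.0476×0.3698^1.5 = 0.01070 and r_U = 0.0447×0.3698^0.5 = 0.02718.
Fraction of consumed A going to D: r_D/(r_D+r_U) = 0.2825.
C_D = 0.2825·C_{A0}·X = 0.2825×0.941×0.607 = 0.161 mol/L; Y_D = C_D/C_{A0} = 0.172.

0.172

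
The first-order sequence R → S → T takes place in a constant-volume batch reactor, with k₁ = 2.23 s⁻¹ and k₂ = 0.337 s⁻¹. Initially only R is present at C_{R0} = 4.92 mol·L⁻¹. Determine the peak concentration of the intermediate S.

Evaluating C_S at t_opt = ln(k₂/k₁)/(k₂−k₁) gives C_{S,max}/C_{R0} = (k₁/k₂)^[k₂/(k₂−k₁)].
= (2.23/0.337)^(0.337/(0.337−2.23)) = (6.617)^(-0.1780) = 0.7143.
C_{S,max} = 0.7143×4.92 = 3.51 mol·L⁻¹.

3.51 mol·L⁻¹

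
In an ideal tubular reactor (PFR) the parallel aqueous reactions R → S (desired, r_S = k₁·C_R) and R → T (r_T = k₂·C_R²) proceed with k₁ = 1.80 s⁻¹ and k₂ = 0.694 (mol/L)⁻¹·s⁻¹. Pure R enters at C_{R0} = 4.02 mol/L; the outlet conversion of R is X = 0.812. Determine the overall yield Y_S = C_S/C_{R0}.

0.439

C_R = C_{R0}(1−X) = 0.7558 mol/L.
Along a PFR/batch, dC_S/dC_R = −r_S/(r_S+r_T) = −k₁/(k₁+k₂·C_R).
Integrating from C_{R0} to C_R: C_S = (1.80/0.694)·ln[(1.80+0.694·4.02)/(1.80+0.694·0.756)] = 2.594·ln(4.590/2.324) = 1.765 mol/L.
Y_S = C_S/C_{R0} = 1.765/4.02 = 0.439.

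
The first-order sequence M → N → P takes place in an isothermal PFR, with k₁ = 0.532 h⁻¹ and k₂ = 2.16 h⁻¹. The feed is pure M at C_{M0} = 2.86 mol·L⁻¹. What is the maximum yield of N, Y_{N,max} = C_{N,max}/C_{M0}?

At the optimum, C_{N,max}/C_{M0} = (k₁/k₂)^[k₂/(k₂−k₁)].
= (0.532/2.16)^(2.16/(2.16−0.532)) = (0.2463)^(1.327) = 0.1558.

0.156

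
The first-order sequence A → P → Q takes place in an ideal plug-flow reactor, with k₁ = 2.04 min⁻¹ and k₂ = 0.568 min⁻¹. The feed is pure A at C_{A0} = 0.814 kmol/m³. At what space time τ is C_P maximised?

0.869 min

The intermediate peaks when r₁ = r₂, i.e. k₁e^(−k₁τ) = k₂e^(−k₂τ), giving τ_opt = ln(k₂/k₁)/(k₂−k₁).
= ln(0.568/2.04)/(0.568−2.04) = ln(0.2784)/-1.472 = -1.279/-1.472 = 0.869 min.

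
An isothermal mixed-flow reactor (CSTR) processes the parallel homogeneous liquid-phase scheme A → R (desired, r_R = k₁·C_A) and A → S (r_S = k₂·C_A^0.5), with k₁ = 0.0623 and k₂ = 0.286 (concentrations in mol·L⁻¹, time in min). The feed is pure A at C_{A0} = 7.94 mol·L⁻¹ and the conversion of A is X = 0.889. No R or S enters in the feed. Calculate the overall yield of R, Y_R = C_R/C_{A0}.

0.151

Exit C_A = C_{A0}(1−X) = 7.94×0.111 = 0.8813 mol·L⁻¹.
Rates in a CSTR are evaluated at the outlet concentration: r_R = 0.0623×0.8813 = 0.05491, r_S = 0.286×0.8813^0.5 = 0.2685.
Fraction of consumed A going to R: r_R/(r_R+r_S) = 0.1698.
C_R = 0.1698·C_{A0}·X = 0.1698×7.94×0.889 = 1.20 mol·L⁻¹; Y_R = C_R/C_{A0} = 0.151.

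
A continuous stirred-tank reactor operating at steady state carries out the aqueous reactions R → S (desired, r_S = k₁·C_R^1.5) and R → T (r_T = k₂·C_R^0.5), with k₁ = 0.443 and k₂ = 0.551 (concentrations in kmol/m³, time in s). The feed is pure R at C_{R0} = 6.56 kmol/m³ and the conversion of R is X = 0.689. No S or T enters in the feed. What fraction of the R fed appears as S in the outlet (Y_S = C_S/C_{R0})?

0.428

Exit C_R = C_{R0}(1−X) = 6.56×0.311 = 2.040 kmol/m³.
Rates in a CSTR are evaluated at the outlet concentration: r_S = 0.443×2.040^1.5 = 1.291, r_T = 0.551×2.040^0.5 = 0.7870.
Fraction of consumed R going to S: r_S/(r_S+r_T) = 0.6213.
C_S = 0.6213·C_{R0}·X = 0.6213×6.56×0.689 = 2.81 kmol/m³; Y_S = C_S/C_{R0} = 0.428.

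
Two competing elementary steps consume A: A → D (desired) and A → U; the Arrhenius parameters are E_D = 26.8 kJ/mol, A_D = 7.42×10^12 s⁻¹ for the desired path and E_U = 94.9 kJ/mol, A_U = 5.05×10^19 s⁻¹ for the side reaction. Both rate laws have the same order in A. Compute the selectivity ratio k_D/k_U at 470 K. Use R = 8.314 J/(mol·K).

5.44

k_D/k_U = (A_D/A_U)·exp[−(E_D−E_U)/(RT)] = (A_D/A_U)·exp[(E_U−E_D)/(RT)].
(E_U−E_D)/(RT) = (94.9−26.8)×10³/(8.314×470) = 68100/3908 = 17.43.
k_D/k_U = (7.42×10^12/5.05×10^19)·exp(17.43) = 1.469×10^-7 × 3.705×10^7 = 5.44.
Since E_D < E_U, lowering the temperature improves selectivity toward D.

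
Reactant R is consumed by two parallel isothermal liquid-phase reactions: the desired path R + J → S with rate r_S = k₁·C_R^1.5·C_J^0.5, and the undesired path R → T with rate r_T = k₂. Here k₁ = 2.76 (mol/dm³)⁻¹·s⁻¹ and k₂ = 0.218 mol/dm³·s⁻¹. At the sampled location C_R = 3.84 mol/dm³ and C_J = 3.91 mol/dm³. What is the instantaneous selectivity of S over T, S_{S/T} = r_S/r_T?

188

S_{S/T} = r_S/r_T = (k₁·C_R^1.5·C_J^0.5)/(k₂) = (k₁/k₂)·C_R^1.5·C_J^0.5.
= (2.76×3.840^1.5×3.910^0.5) / (0.218) = 41.07/0.2180 = 188.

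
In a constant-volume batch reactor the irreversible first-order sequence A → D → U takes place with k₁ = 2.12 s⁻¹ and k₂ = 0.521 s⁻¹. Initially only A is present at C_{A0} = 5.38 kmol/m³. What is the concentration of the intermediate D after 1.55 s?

2.91 kmol/m³

The intermediate concentration in a first-order A→B→C sequence is C_D = k₁C_{A0}(e^(−k₁t) − e^(−k₂t))/(k₂−k₁).
e^(−k₁t) = e^(−2.12×1.55) = e^(−3.286) = 0.03740; e^(−k₂t) = e^(−0.8076) = 0.4459.
C_D = 2.12×5.38/(0.521−2.12) × (0.03740−0.4459) = (-7.133)×(-0.4085) = 2.914 kmol/m³.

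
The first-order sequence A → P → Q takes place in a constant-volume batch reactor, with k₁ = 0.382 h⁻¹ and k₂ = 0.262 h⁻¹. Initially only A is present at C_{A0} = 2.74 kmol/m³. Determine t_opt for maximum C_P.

3.14 h

The intermediate peaks when r₁ = r₂, i.e. k₁e^(−k₁t) = k₂e^(−k₂t), giving t_opt = ln(k₂/k₁)/(k₂−k₁).
= ln(0.262/0.382)/(0.262−0.382) = ln(0.6859)/-0.1200 = -0.3771/-0.1200 = 3.14 h.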